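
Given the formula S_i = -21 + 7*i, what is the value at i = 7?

S_7 = -21 + 7*7 = -21 + 49 = 28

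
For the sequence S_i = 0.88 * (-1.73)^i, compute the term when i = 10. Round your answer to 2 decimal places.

S_10 = 0.88 * (-1.73)^10 ≈ 0.88 * 240.1381 ≈ 211.32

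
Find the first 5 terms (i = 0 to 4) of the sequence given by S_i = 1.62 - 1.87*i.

This is an arithmetic sequence.
i=0: S_0 = 1.62 + -1.87*0 = 1.62
i=1: S_1 = 1.62 + -1.87*1 = -0.25
i=2: S_2 = 1.62 + -1.87*2 = -2.12
i=3: S_3 = 1.62 + -1.87*3 = -3.99
i=4: S_4 = 1.62 + -1.87*4 = -5.86
The first 5 terms are: [1.62, -0.25, -2.12, -3.99, -5.86]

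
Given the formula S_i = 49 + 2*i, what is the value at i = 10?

S_10 = 49 + 2*10 = 49 + 20 = 69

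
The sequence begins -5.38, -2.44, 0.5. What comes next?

Differences: -2.44 - -5.38 = 2.94
This is an arithmetic sequence with common difference d = 2.94.
Next term = 0.5 + 2.94 = 3.44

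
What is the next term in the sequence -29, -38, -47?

Differences: -38 - -29 = -9
This is an arithmetic sequence with common difference d = -9.
Next term = -47 + -9 = -56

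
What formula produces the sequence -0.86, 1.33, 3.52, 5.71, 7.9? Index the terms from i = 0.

Check differences: 1.33 - -0.86 = 2.19
3.52 - 1.33 = 2.19
Common difference d = 2.19.
First term a = -0.86.
Formula: S_i = -0.86 + 2.19*i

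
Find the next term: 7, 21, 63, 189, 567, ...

Ratios: 21 / 7 = 3.0
This is a geometric sequence with common ratio r = 3.
Next term = 567 * 3 = 1701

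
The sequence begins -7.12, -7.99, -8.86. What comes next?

Differences: -7.99 - -7.12 = -0.87
This is an arithmetic sequence with common difference d = -0.87.
Next term = -8.86 + -0.87 = -9.73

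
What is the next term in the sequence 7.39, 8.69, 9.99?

Differences: 8.69 - 7.39 = 1.3
This is an arithmetic sequence with common difference d = 1.3.
Next term = 9.99 + 1.3 = 11.29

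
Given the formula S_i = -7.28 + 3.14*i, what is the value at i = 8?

S_8 = -7.28 + 3.14*8 = -7.28 + 25.12 = 17.84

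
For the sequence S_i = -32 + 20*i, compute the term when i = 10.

S_10 = -32 + 20*10 = -32 + 200 = 168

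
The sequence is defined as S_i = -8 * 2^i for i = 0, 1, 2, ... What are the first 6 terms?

This is a geometric sequence.
i=0: S_0 = -8 * 2^0 = -8
i=1: S_1 = -8 * 2^1 = -16
i=2: S_2 = -8 * 2^2 = -32
i=3: S_3 = -8 * 2^3 = -64
i=4: S_4 = -8 * 2^4 = -128
i=5: S_5 = -8 * 2^5 = -256
The first 6 terms are: [-8, -16, -32, -64, -128, -256]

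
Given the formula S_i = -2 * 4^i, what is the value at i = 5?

S_5 = -2 * 4^5 = -2 * 1024 = -2048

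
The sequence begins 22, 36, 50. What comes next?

Differences: 36 - 22 = 14
This is an arithmetic sequence with common difference d = 14.
Next term = 50 + 14 = 64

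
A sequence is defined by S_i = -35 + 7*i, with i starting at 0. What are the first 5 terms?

This is an arithmetic sequence.
i=0: S_0 = -35 + 7*0 = -35
i=1: S_1 = -35 + 7*1 = -28
i=2: S_2 = -35 + 7*2 = -21
i=3: S_3 = -35 + 7*3 = -14
i=4: S_4 = -35 + 7*4 = -7
The first 5 terms are: [-35, -28, -21, -14, -7]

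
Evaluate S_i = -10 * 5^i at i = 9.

S_9 = -10 * 5^9 = -10 * 1953125 = -19531250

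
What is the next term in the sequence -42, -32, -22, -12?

Differences: -32 - -42 = 10
This is an arithmetic sequence with common difference d = 10.
Next term = -12 + 10 = -2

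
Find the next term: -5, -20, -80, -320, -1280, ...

Ratios: -20 / -5 = 4.0
This is a geometric sequence with common ratio r = 4.
Next term = -1280 * 4 = -5120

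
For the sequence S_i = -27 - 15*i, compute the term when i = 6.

S_6 = -27 + -15*6 = -27 + -90 = -117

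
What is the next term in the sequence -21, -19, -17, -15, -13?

Differences: -19 - -21 = 2
This is an arithmetic sequence with common difference d = 2.
Next term = -13 + 2 = -11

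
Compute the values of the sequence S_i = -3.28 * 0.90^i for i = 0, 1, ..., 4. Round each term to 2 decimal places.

This is a geometric sequence.
i=0: S_0 = -3.28 * 0.9^0 = -3.28
i=1: S_1 = -3.28 * 0.9^1 ≈ -2.95
i=2: S_2 = -3.28 * 0.9^2 ≈ -2.66
i=3: S_3 = -3.28 * 0.9^3 ≈ -2.39
i=4: S_4 = -3.28 * 0.9^4 ≈ -2.15
The first 5 terms are: [-3.28, -2.95, -2.66, -2.39, -2.15]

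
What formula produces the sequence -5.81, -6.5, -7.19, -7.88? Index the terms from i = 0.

Check differences: -6.5 - -5.81 = -0.69
-7.19 - -6.5 = -0.69
Common difference d = -0.69.
First term a = -5.81.
Formula: S_i = -5.81 - 0.69*i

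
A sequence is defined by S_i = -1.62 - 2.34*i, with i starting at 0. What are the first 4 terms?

This is an arithmetic sequence.
i=0: S_0 = -1.62 + -2.34*0 = -1.62
i=1: S_1 = -1.62 + -2.34*1 = -3.96
i=2: S_2 = -1.62 + -2.34*2 = -6.3
i=3: S_3 = -1.62 + -2.34*3 = -8.64
The first 4 terms are: [-1.62, -3.96, -6.3, -8.64]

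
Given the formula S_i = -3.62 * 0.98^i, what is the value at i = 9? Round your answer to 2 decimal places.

S_9 = -3.62 * 0.98^9 ≈ -3.62 * 0.8337 ≈ -3.02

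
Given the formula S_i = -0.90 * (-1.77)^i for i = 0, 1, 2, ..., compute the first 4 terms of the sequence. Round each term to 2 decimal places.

This is a geometric sequence.
i=0: S_0 = -0.9 * (-1.77)^0 = -0.9
i=1: S_1 = -0.9 * (-1.77)^1 ≈ 1.59
i=2: S_2 = -0.9 * (-1.77)^2 ≈ -2.82
i=3: S_3 = -0.9 * (-1.77)^3 ≈ 4.99
The first 4 terms are: [-0.9, 1.59, -2.82, 4.99]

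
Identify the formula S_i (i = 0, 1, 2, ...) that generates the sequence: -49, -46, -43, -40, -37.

Check differences: -46 - -49 = 3
-43 - -46 = 3
Common difference d = 3.
First term a = -49.
Formula: S_i = -49 + 3*i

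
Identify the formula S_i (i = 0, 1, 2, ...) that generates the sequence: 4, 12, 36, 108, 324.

Check ratios: 12 / 4 = 3.0
Common ratio r = 3.
First term a = 4.
Formula: S_i = 4 * 3^i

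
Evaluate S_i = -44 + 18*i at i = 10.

S_10 = -44 + 18*10 = -44 + 180 = 136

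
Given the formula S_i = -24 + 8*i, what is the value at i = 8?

S_8 = -24 + 8*8 = -24 + 64 = 40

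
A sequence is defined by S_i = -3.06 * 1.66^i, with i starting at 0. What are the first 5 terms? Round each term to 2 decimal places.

This is a geometric sequence.
i=0: S_0 = -3.06 * 1.66^0 = -3.06
i=1: S_1 = -3.06 * 1.66^1 ≈ -5.08
i=2: S_2 = -3.06 * 1.66^2 ≈ -8.43
i=3: S_3 = -3.06 * 1.66^3 ≈ -14.0
i=4: S_4 = -3.06 * 1.66^4 ≈ -23.24
The first 5 terms are: [-3.06, -5.08, -8.43, -14.0, -23.24]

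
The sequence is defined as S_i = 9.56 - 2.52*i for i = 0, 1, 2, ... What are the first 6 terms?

This is an arithmetic sequence.
i=0: S_0 = 9.56 + -2.52*0 = 9.56
i=1: S_1 = 9.56 + -2.52*1 = 7.04
i=2: S_2 = 9.56 + -2.52*2 = 4.52
i=3: S_3 = 9.56 + -2.52*3 = 2.0
i=4: S_4 = 9.56 + -2.52*4 = -0.52
i=5: S_5 = 9.56 + -2.52*5 = -3.04
The first 6 terms are: [9.56, 7.04, 4.52, 2.0, -0.52, -3.04]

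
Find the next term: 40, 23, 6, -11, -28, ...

Differences: 23 - 40 = -17
This is an arithmetic sequence with common difference d = -17.
Next term = -28 + -17 = -45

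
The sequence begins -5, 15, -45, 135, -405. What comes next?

Ratios: 15 / -5 = -3.0
This is a geometric sequence with common ratio r = -3.
Next term = -405 * -3 = 1215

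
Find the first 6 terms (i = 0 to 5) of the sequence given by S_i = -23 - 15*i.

This is an arithmetic sequence.
i=0: S_0 = -23 + -15*0 = -23
i=1: S_1 = -23 + -15*1 = -38
i=2: S_2 = -23 + -15*2 = -53
i=3: S_3 = -23 + -15*3 = -68
i=4: S_4 = -23 + -15*4 = -83
i=5: S_5 = -23 + -15*5 = -98
The first 6 terms are: [-23, -38, -53, -68, -83, -98]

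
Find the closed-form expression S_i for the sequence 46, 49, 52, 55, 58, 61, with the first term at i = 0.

Check differences: 49 - 46 = 3
52 - 49 = 3
Common difference d = 3.
First term a = 46.
Formula: S_i = 46 + 3*i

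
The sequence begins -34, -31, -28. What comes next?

Differences: -31 - -34 = 3
This is an arithmetic sequence with common difference d = 3.
Next term = -28 + 3 = -25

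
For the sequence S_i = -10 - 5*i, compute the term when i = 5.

S_5 = -10 + -5*5 = -10 + -25 = -35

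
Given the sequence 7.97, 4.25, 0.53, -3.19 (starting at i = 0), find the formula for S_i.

Check differences: 4.25 - 7.97 = -3.72
0.53 - 4.25 = -3.72
Common difference d = -3.72.
First term a = 7.97.
Formula: S_i = 7.97 - 3.72*i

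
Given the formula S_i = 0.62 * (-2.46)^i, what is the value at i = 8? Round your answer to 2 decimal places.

S_8 = 0.62 * (-2.46)^8 ≈ 0.62 * 1341.1608 ≈ 831.52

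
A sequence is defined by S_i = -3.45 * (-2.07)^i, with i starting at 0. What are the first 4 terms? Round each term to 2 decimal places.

This is a geometric sequence.
i=0: S_0 = -3.45 * (-2.07)^0 = -3.45
i=1: S_1 = -3.45 * (-2.07)^1 ≈ 7.14
i=2: S_2 = -3.45 * (-2.07)^2 ≈ -14.78
i=3: S_3 = -3.45 * (-2.07)^3 ≈ 30.6
The first 4 terms are: [-3.45, 7.14, -14.78, 30.6]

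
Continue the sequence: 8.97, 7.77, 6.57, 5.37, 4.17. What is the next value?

Differences: 7.77 - 8.97 = -1.2
This is an arithmetic sequence with common difference d = -1.2.
Next term = 4.17 + -1.2 = 2.97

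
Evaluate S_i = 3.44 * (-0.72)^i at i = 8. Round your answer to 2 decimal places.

S_8 = 3.44 * (-0.72)^8 ≈ 3.44 * 0.0722 ≈ 0.25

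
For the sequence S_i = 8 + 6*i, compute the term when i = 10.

S_10 = 8 + 6*10 = 8 + 60 = 68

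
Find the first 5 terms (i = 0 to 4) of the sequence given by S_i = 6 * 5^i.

This is a geometric sequence.
i=0: S_0 = 6 * 5^0 = 6
i=1: S_1 = 6 * 5^1 = 30
i=2: S_2 = 6 * 5^2 = 150
i=3: S_3 = 6 * 5^3 = 750
i=4: S_4 = 6 * 5^4 = 3750
The first 5 terms are: [6, 30, 150, 750, 3750]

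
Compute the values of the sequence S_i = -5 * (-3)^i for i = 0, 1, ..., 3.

This is a geometric sequence.
i=0: S_0 = -5 * (-3)^0 = -5
i=1: S_1 = -5 * (-3)^1 = 15
i=2: S_2 = -5 * (-3)^2 = -45
i=3: S_3 = -5 * (-3)^3 = 135
The first 4 terms are: [-5, 15, -45, 135]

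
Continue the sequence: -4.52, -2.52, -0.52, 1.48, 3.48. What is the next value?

Differences: -2.52 - -4.52 = 2.0
This is an arithmetic sequence with common difference d = 2.0.
Next term = 3.48 + 2.0 = 5.48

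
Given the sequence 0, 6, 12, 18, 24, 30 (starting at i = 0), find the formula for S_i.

Check differences: 6 - 0 = 6
12 - 6 = 6
Common difference d = 6.
First term a = 0.
Formula: S_i = 0 + 6*i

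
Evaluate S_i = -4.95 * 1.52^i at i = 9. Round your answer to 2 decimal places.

S_9 = -4.95 * 1.52^9 ≈ -4.95 * 43.3104 ≈ -214.39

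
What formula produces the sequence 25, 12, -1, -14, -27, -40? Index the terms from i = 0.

Check differences: 12 - 25 = -13
-1 - 12 = -13
Common difference d = -13.
First term a = 25.
Formula: S_i = 25 - 13*i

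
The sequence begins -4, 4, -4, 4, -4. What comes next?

Ratios: 4 / -4 = -1.0
This is a geometric sequence with common ratio r = -1.
Next term = -4 * -1 = 4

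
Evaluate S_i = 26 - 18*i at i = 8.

S_8 = 26 + -18*8 = 26 + -144 = -118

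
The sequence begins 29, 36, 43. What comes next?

Differences: 36 - 29 = 7
This is an arithmetic sequence with common difference d = 7.
Next term = 43 + 7 = 50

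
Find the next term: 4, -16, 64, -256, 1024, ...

Ratios: -16 / 4 = -4.0
This is a geometric sequence with common ratio r = -4.
Next term = 1024 * -4 = -4096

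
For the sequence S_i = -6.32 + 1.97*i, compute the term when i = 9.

S_9 = -6.32 + 1.97*9 = -6.32 + 17.73 = 11.41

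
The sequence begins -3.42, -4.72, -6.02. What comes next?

Differences: -4.72 - -3.42 = -1.3
This is an arithmetic sequence with common difference d = -1.3.
Next term = -6.02 + -1.3 = -7.32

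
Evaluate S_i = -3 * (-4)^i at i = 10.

S_10 = -3 * (-4)^10 = -3 * 1048576 = -3145728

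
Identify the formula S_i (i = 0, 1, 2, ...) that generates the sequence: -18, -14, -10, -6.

Check differences: -14 - -18 = 4
-10 - -14 = 4
Common difference d = 4.
First term a = -18.
Formula: S_i = -18 + 4*i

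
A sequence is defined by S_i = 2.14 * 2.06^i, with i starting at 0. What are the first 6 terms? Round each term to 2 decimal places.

This is a geometric sequence.
i=0: S_0 = 2.14 * 2.06^0 = 2.14
i=1: S_1 = 2.14 * 2.06^1 ≈ 4.41
i=2: S_2 = 2.14 * 2.06^2 ≈ 9.08
i=3: S_3 = 2.14 * 2.06^3 ≈ 18.71
i=4: S_4 = 2.14 * 2.06^4 ≈ 38.54
i=5: S_5 = 2.14 * 2.06^5 ≈ 79.39
The first 6 terms are: [2.14, 4.41, 9.08, 18.71, 38.54, 79.39]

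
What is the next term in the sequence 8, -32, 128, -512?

Ratios: -32 / 8 = -4.0
This is a geometric sequence with common ratio r = -4.
Next term = -512 * -4 = 2048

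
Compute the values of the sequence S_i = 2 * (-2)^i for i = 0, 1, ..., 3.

This is a geometric sequence.
i=0: S_0 = 2 * (-2)^0 = 2
i=1: S_1 = 2 * (-2)^1 = -4
i=2: S_2 = 2 * (-2)^2 = 8
i=3: S_3 = 2 * (-2)^3 = -16
The first 4 terms are: [2, -4, 8, -16]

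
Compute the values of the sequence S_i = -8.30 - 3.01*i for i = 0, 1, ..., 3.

This is an arithmetic sequence.
i=0: S_0 = -8.3 + -3.01*0 = -8.3
i=1: S_1 = -8.3 + -3.01*1 = -11.31
i=2: S_2 = -8.3 + -3.01*2 = -14.32
i=3: S_3 = -8.3 + -3.01*3 = -17.33
The first 4 terms are: [-8.3, -11.31, -14.32, -17.33]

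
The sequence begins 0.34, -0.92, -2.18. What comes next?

Differences: -0.92 - 0.34 = -1.26
This is an arithmetic sequence with common difference d = -1.26.
Next term = -2.18 + -1.26 = -3.44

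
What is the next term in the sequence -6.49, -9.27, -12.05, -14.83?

Differences: -9.27 - -6.49 = -2.78
This is an arithmetic sequence with common difference d = -2.78.
Next term = -14.83 + -2.78 = -17.61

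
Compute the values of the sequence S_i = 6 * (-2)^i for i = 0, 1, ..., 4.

This is a geometric sequence.
i=0: S_0 = 6 * (-2)^0 = 6
i=1: S_1 = 6 * (-2)^1 = -12
i=2: S_2 = 6 * (-2)^2 = 24
i=3: S_3 = 6 * (-2)^3 = -48
i=4: S_4 = 6 * (-2)^4 = 96
The first 5 terms are: [6, -12, 24, -48, 96]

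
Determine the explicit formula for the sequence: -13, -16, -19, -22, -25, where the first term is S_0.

Check differences: -16 - -13 = -3
-19 - -16 = -3
Common difference d = -3.
First term a = -13.
Formula: S_i = -13 - 3*i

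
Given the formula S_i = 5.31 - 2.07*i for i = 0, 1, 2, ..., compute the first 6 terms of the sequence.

This is an arithmetic sequence.
i=0: S_0 = 5.31 + -2.07*0 = 5.31
i=1: S_1 = 5.31 + -2.07*1 = 3.24
i=2: S_2 = 5.31 + -2.07*2 = 1.17
i=3: S_3 = 5.31 + -2.07*3 = -0.9
i=4: S_4 = 5.31 + -2.07*4 = -2.97
i=5: S_5 = 5.31 + -2.07*5 = -5.04
The first 6 terms are: [5.31, 3.24, 1.17, -0.9, -2.97, -5.04]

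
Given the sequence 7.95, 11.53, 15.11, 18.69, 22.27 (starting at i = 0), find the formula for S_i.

Check differences: 11.53 - 7.95 = 3.58
15.11 - 11.53 = 3.58
Common difference d = 3.58.
First term a = 7.95.
Formula: S_i = 7.95 + 3.58*i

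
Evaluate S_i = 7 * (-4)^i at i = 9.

S_9 = 7 * (-4)^9 = 7 * -262144 = -1835008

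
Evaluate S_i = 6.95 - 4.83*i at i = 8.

S_8 = 6.95 + -4.83*8 = 6.95 + -38.64 = -31.69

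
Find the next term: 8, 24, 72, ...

Ratios: 24 / 8 = 3.0
This is a geometric sequence with common ratio r = 3.
Next term = 72 * 3 = 216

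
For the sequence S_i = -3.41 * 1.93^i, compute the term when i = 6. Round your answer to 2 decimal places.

S_6 = -3.41 * 1.93^6 ≈ -3.41 * 51.6825 ≈ -176.24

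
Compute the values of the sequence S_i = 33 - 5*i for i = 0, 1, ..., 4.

This is an arithmetic sequence.
i=0: S_0 = 33 + -5*0 = 33
i=1: S_1 = 33 + -5*1 = 28
i=2: S_2 = 33 + -5*2 = 23
i=3: S_3 = 33 + -5*3 = 18
i=4: S_4 = 33 + -5*4 = 13
The first 5 terms are: [33, 28, 23, 18, 13]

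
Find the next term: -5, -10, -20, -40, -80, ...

Ratios: -10 / -5 = 2.0
This is a geometric sequence with common ratio r = 2.
Next term = -80 * 2 = -160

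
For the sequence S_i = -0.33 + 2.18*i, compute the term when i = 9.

S_9 = -0.33 + 2.18*9 = -0.33 + 19.62 = 19.29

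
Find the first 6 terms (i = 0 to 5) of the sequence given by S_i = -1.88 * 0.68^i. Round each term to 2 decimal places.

This is a geometric sequence.
i=0: S_0 = -1.88 * 0.68^0 = -1.88
i=1: S_1 = -1.88 * 0.68^1 ≈ -1.28
i=2: S_2 = -1.88 * 0.68^2 ≈ -0.87
i=3: S_3 = -1.88 * 0.68^3 ≈ -0.59
i=4: S_4 = -1.88 * 0.68^4 ≈ -0.4
i=5: S_5 = -1.88 * 0.68^5 ≈ -0.27
The first 6 terms are: [-1.88, -1.28, -0.87, -0.59, -0.4, -0.27]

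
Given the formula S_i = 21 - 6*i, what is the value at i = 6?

S_6 = 21 + -6*6 = 21 + -36 = -15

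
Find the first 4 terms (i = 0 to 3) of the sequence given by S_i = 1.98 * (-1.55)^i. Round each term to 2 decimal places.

This is a geometric sequence.
i=0: S_0 = 1.98 * (-1.55)^0 = 1.98
i=1: S_1 = 1.98 * (-1.55)^1 ≈ -3.07
i=2: S_2 = 1.98 * (-1.55)^2 ≈ 4.76
i=3: S_3 = 1.98 * (-1.55)^3 ≈ -7.37
The first 4 terms are: [1.98, -3.07, 4.76, -7.37]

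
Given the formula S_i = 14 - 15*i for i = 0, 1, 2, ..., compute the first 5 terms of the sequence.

This is an arithmetic sequence.
i=0: S_0 = 14 + -15*0 = 14
i=1: S_1 = 14 + -15*1 = -1
i=2: S_2 = 14 + -15*2 = -16
i=3: S_3 = 14 + -15*3 = -31
i=4: S_4 = 14 + -15*4 = -46
The first 5 terms are: [14, -1, -16, -31, -46]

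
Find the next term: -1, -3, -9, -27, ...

Ratios: -3 / -1 = 3.0
This is a geometric sequence with common ratio r = 3.
Next term = -27 * 3 = -81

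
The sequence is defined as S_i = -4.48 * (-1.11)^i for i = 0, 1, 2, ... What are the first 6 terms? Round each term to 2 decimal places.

This is a geometric sequence.
i=0: S_0 = -4.48 * (-1.11)^0 = -4.48
i=1: S_1 = -4.48 * (-1.11)^1 ≈ 4.97
i=2: S_2 = -4.48 * (-1.11)^2 ≈ -5.52
i=3: S_3 = -4.48 * (-1.11)^3 ≈ 6.13
i=4: S_4 = -4.48 * (-1.11)^4 ≈ -6.8
i=5: S_5 = -4.48 * (-1.11)^5 ≈ 7.55
The first 6 terms are: [-4.48, 4.97, -5.52, 6.13, -6.8, 7.55]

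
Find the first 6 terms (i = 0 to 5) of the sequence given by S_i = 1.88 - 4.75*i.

This is an arithmetic sequence.
i=0: S_0 = 1.88 + -4.75*0 = 1.88
i=1: S_1 = 1.88 + -4.75*1 = -2.87
i=2: S_2 = 1.88 + -4.75*2 = -7.62
i=3: S_3 = 1.88 + -4.75*3 = -12.37
i=4: S_4 = 1.88 + -4.75*4 = -17.12
i=5: S_5 = 1.88 + -4.75*5 = -21.87
The first 6 terms are: [1.88, -2.87, -7.62, -12.37, -17.12, -21.87]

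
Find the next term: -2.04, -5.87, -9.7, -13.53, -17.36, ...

Differences: -5.87 - -2.04 = -3.83
This is an arithmetic sequence with common difference d = -3.83.
Next term = -17.36 + -3.83 = -21.19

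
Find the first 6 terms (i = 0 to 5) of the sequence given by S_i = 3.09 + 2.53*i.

This is an arithmetic sequence.
i=0: S_0 = 3.09 + 2.53*0 = 3.09
i=1: S_1 = 3.09 + 2.53*1 = 5.62
i=2: S_2 = 3.09 + 2.53*2 = 8.15
i=3: S_3 = 3.09 + 2.53*3 = 10.68
i=4: S_4 = 3.09 + 2.53*4 = 13.21
i=5: S_5 = 3.09 + 2.53*5 = 15.74
The first 6 terms are: [3.09, 5.62, 8.15, 10.68, 13.21, 15.74]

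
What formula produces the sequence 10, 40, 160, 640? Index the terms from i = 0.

Check ratios: 40 / 10 = 4.0
Common ratio r = 4.
First term a = 10.
Formula: S_i = 10 * 4^i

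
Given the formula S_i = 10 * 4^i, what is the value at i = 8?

S_8 = 10 * 4^8 = 10 * 65536 = 655360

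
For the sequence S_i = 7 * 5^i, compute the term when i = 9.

S_9 = 7 * 5^9 = 7 * 1953125 = 13671875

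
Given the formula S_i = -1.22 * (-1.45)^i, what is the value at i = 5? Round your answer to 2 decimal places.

S_5 = -1.22 * (-1.45)^5 ≈ -1.22 * -6.4097 ≈ 7.82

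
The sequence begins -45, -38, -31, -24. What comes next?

Differences: -38 - -45 = 7
This is an arithmetic sequence with common difference d = 7.
Next term = -24 + 7 = -17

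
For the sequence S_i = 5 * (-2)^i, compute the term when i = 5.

S_5 = 5 * (-2)^5 = 5 * -32 = -160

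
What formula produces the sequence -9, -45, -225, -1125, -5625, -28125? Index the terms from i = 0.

Check ratios: -45 / -9 = 5.0
Common ratio r = 5.
First term a = -9.
Formula: S_i = -9 * 5^i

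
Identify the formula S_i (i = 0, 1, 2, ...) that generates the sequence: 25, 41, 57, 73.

Check differences: 41 - 25 = 16
57 - 41 = 16
Common difference d = 16.
First term a = 25.
Formula: S_i = 25 + 16*i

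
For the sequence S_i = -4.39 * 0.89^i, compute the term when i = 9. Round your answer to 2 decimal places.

S_9 = -4.39 * 0.89^9 ≈ -4.39 * 0.3504 ≈ -1.54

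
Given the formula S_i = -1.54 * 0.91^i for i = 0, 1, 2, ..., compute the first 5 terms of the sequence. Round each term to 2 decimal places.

This is a geometric sequence.
i=0: S_0 = -1.54 * 0.91^0 = -1.54
i=1: S_1 = -1.54 * 0.91^1 ≈ -1.4
i=2: S_2 = -1.54 * 0.91^2 ≈ -1.28
i=3: S_3 = -1.54 * 0.91^3 ≈ -1.16
i=4: S_4 = -1.54 * 0.91^4 ≈ -1.06
The first 5 terms are: [-1.54, -1.4, -1.28, -1.16, -1.06]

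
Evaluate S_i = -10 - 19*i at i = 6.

S_6 = -10 + -19*6 = -10 + -114 = -124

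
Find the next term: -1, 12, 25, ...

Differences: 12 - -1 = 13
This is an arithmetic sequence with common difference d = 13.
Next term = 25 + 13 = 38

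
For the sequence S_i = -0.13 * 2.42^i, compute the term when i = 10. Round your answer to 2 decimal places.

S_10 = -0.13 * 2.42^10 ≈ -0.13 * 6888.9599 ≈ -895.56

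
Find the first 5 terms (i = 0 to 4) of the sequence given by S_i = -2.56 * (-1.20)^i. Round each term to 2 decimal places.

This is a geometric sequence.
i=0: S_0 = -2.56 * (-1.2)^0 = -2.56
i=1: S_1 = -2.56 * (-1.2)^1 ≈ 3.07
i=2: S_2 = -2.56 * (-1.2)^2 ≈ -3.69
i=3: S_3 = -2.56 * (-1.2)^3 ≈ 4.42
i=4: S_4 = -2.56 * (-1.2)^4 ≈ -5.31
The first 5 terms are: [-2.56, 3.07, -3.69, 4.42, -5.31]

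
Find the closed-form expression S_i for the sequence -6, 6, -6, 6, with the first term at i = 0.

Check ratios: 6 / -6 = -1.0
Common ratio r = -1.
First term a = -6.
Formula: S_i = -6 * (-1)^i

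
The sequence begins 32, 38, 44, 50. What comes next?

Differences: 38 - 32 = 6
This is an arithmetic sequence with common difference d = 6.
Next term = 50 + 6 = 56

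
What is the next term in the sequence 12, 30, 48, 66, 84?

Differences: 30 - 12 = 18
This is an arithmetic sequence with common difference d = 18.
Next term = 84 + 18 = 102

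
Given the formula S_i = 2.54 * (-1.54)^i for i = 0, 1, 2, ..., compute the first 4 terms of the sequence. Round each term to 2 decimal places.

This is a geometric sequence.
i=0: S_0 = 2.54 * (-1.54)^0 = 2.54
i=1: S_1 = 2.54 * (-1.54)^1 ≈ -3.91
i=2: S_2 = 2.54 * (-1.54)^2 ≈ 6.02
i=3: S_3 = 2.54 * (-1.54)^3 ≈ -9.28
The first 4 terms are: [2.54, -3.91, 6.02, -9.28]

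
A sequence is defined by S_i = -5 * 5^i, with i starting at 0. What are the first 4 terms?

This is a geometric sequence.
i=0: S_0 = -5 * 5^0 = -5
i=1: S_1 = -5 * 5^1 = -25
i=2: S_2 = -5 * 5^2 = -125
i=3: S_3 = -5 * 5^3 = -625
The first 4 terms are: [-5, -25, -125, -625]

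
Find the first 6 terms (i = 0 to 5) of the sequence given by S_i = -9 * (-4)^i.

This is a geometric sequence.
i=0: S_0 = -9 * (-4)^0 = -9
i=1: S_1 = -9 * (-4)^1 = 36
i=2: S_2 = -9 * (-4)^2 = -144
i=3: S_3 = -9 * (-4)^3 = 576
i=4: S_4 = -9 * (-4)^4 = -2304
i=5: S_5 = -9 * (-4)^5 = 9216
The first 6 terms are: [-9, 36, -144, 576, -2304, 9216]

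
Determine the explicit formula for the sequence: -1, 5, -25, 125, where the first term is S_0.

Check ratios: 5 / -1 = -5.0
Common ratio r = -5.
First term a = -1.
Formula: S_i = -1 * (-5)^i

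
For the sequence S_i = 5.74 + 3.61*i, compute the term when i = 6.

S_6 = 5.74 + 3.61*6 = 5.74 + 21.66 = 27.4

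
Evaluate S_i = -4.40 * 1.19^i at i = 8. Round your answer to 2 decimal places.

S_8 = -4.4 * 1.19^8 ≈ -4.4 * 4.0214 ≈ -17.69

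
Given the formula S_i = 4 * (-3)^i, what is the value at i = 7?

S_7 = 4 * (-3)^7 = 4 * -2187 = -8748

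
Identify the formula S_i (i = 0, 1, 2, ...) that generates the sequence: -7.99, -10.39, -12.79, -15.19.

Check differences: -10.39 - -7.99 = -2.4
-12.79 - -10.39 = -2.4
Common difference d = -2.4.
First term a = -7.99.
Formula: S_i = -7.99 - 2.40*i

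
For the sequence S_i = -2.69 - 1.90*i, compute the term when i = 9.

S_9 = -2.69 + -1.9*9 = -2.69 + -17.1 = -19.79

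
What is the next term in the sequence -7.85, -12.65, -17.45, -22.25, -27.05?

Differences: -12.65 - -7.85 = -4.8
This is an arithmetic sequence with common difference d = -4.8.
Next term = -27.05 + -4.8 = -31.85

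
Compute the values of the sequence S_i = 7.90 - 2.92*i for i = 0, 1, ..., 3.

This is an arithmetic sequence.
i=0: S_0 = 7.9 + -2.92*0 = 7.9
i=1: S_1 = 7.9 + -2.92*1 = 4.98
i=2: S_2 = 7.9 + -2.92*2 = 2.06
i=3: S_3 = 7.9 + -2.92*3 = -0.86
The first 4 terms are: [7.9, 4.98, 2.06, -0.86]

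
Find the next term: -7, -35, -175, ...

Ratios: -35 / -7 = 5.0
This is a geometric sequence with common ratio r = 5.
Next term = -175 * 5 = -875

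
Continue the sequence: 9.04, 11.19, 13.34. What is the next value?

Differences: 11.19 - 9.04 = 2.15
This is an arithmetic sequence with common difference d = 2.15.
Next term = 13.34 + 2.15 = 15.49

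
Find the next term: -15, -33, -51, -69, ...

Differences: -33 - -15 = -18
This is an arithmetic sequence with common difference d = -18.
Next term = -69 + -18 = -87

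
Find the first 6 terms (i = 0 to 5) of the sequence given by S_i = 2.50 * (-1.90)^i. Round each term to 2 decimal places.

This is a geometric sequence.
i=0: S_0 = 2.5 * (-1.9)^0 = 2.5
i=1: S_1 = 2.5 * (-1.9)^1 = -4.75
i=2: S_2 = 2.5 * (-1.9)^2 ≈ 9.03
i=3: S_3 = 2.5 * (-1.9)^3 ≈ -17.15
i=4: S_4 = 2.5 * (-1.9)^4 ≈ 32.58
i=5: S_5 = 2.5 * (-1.9)^5 ≈ -61.9
The first 6 terms are: [2.5, -4.75, 9.03, -17.15, 32.58, -61.9]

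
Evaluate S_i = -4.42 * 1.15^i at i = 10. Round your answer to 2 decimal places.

S_10 = -4.42 * 1.15^10 ≈ -4.42 * 4.0456 ≈ -17.88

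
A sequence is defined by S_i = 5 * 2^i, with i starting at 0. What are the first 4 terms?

This is a geometric sequence.
i=0: S_0 = 5 * 2^0 = 5
i=1: S_1 = 5 * 2^1 = 10
i=2: S_2 = 5 * 2^2 = 20
i=3: S_3 = 5 * 2^3 = 40
The first 4 terms are: [5, 10, 20, 40]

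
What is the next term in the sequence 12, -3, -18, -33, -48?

Differences: -3 - 12 = -15
This is an arithmetic sequence with common difference d = -15.
Next term = -48 + -15 = -63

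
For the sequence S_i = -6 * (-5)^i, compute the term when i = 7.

S_7 = -6 * (-5)^7 = -6 * -78125 = 468750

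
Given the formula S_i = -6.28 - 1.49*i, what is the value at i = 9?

S_9 = -6.28 + -1.49*9 = -6.28 + -13.41 = -19.69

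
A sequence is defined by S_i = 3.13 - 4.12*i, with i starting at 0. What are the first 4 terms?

This is an arithmetic sequence.
i=0: S_0 = 3.13 + -4.12*0 = 3.13
i=1: S_1 = 3.13 + -4.12*1 = -0.99
i=2: S_2 = 3.13 + -4.12*2 = -5.11
i=3: S_3 = 3.13 + -4.12*3 = -9.23
The first 4 terms are: [3.13, -0.99, -5.11, -9.23]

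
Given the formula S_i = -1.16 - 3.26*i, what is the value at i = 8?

S_8 = -1.16 + -3.26*8 = -1.16 + -26.08 = -27.24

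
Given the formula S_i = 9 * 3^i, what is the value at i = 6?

S_6 = 9 * 3^6 = 9 * 729 = 6561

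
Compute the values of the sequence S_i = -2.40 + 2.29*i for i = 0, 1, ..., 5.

This is an arithmetic sequence.
i=0: S_0 = -2.4 + 2.29*0 = -2.4
i=1: S_1 = -2.4 + 2.29*1 = -0.11
i=2: S_2 = -2.4 + 2.29*2 = 2.18
i=3: S_3 = -2.4 + 2.29*3 = 4.47
i=4: S_4 = -2.4 + 2.29*4 = 6.76
i=5: S_5 = -2.4 + 2.29*5 = 9.05
The first 6 terms are: [-2.4, -0.11, 2.18, 4.47, 6.76, 9.05]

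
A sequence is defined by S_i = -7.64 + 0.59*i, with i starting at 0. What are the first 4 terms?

This is an arithmetic sequence.
i=0: S_0 = -7.64 + 0.59*0 = -7.64
i=1: S_1 = -7.64 + 0.59*1 = -7.05
i=2: S_2 = -7.64 + 0.59*2 = -6.46
i=3: S_3 = -7.64 + 0.59*3 = -5.87
The first 4 terms are: [-7.64, -7.05, -6.46, -5.87]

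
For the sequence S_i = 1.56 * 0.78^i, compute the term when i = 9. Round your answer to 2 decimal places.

S_9 = 1.56 * 0.78^9 ≈ 1.56 * 0.1069 ≈ 0.17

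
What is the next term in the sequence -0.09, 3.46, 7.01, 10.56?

Differences: 3.46 - -0.09 = 3.55
This is an arithmetic sequence with common difference d = 3.55.
Next term = 10.56 + 3.55 = 14.11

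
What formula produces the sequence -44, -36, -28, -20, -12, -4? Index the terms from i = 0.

Check differences: -36 - -44 = 8
-28 - -36 = 8
Common difference d = 8.
First term a = -44.
Formula: S_i = -44 + 8*i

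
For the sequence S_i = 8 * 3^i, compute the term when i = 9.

S_9 = 8 * 3^9 = 8 * 19683 = 157464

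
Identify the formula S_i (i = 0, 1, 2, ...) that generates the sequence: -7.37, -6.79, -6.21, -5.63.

Check differences: -6.79 - -7.37 = 0.58
-6.21 - -6.79 = 0.58
Common difference d = 0.58.
First term a = -7.37.
Formula: S_i = -7.37 + 0.58*i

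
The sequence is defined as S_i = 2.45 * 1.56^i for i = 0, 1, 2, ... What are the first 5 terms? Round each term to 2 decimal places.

This is a geometric sequence.
i=0: S_0 = 2.45 * 1.56^0 = 2.45
i=1: S_1 = 2.45 * 1.56^1 ≈ 3.82
i=2: S_2 = 2.45 * 1.56^2 ≈ 5.96
i=3: S_3 = 2.45 * 1.56^3 ≈ 9.3
i=4: S_4 = 2.45 * 1.56^4 ≈ 14.51
The first 5 terms are: [2.45, 3.82, 5.96, 9.3, 14.51]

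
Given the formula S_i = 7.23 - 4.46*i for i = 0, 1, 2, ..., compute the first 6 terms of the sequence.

This is an arithmetic sequence.
i=0: S_0 = 7.23 + -4.46*0 = 7.23
i=1: S_1 = 7.23 + -4.46*1 = 2.77
i=2: S_2 = 7.23 + -4.46*2 = -1.69
i=3: S_3 = 7.23 + -4.46*3 = -6.15
i=4: S_4 = 7.23 + -4.46*4 = -10.61
i=5: S_5 = 7.23 + -4.46*5 = -15.07
The first 6 terms are: [7.23, 2.77, -1.69, -6.15, -10.61, -15.07]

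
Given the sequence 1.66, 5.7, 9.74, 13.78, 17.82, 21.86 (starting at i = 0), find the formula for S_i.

Check differences: 5.7 - 1.66 = 4.04
9.74 - 5.7 = 4.04
Common difference d = 4.04.
First term a = 1.66.
Formula: S_i = 1.66 + 4.04*i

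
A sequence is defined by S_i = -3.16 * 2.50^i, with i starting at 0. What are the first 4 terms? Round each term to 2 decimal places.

This is a geometric sequence.
i=0: S_0 = -3.16 * 2.5^0 = -3.16
i=1: S_1 = -3.16 * 2.5^1 = -7.9
i=2: S_2 = -3.16 * 2.5^2 = -19.75
i=3: S_3 = -3.16 * 2.5^3 ≈ -49.38
The first 4 terms are: [-3.16, -7.9, -19.75, -49.38]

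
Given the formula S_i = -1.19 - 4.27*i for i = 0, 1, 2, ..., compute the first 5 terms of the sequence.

This is an arithmetic sequence.
i=0: S_0 = -1.19 + -4.27*0 = -1.19
i=1: S_1 = -1.19 + -4.27*1 = -5.46
i=2: S_2 = -1.19 + -4.27*2 = -9.73
i=3: S_3 = -1.19 + -4.27*3 = -14.0
i=4: S_4 = -1.19 + -4.27*4 = -18.27
The first 5 terms are: [-1.19, -5.46, -9.73, -14.0, -18.27]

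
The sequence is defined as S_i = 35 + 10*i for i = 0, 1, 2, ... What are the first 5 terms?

This is an arithmetic sequence.
i=0: S_0 = 35 + 10*0 = 35
i=1: S_1 = 35 + 10*1 = 45
i=2: S_2 = 35 + 10*2 = 55
i=3: S_3 = 35 + 10*3 = 65
i=4: S_4 = 35 + 10*4 = 75
The first 5 terms are: [35, 45, 55, 65, 75]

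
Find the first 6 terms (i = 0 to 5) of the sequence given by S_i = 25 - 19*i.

This is an arithmetic sequence.
i=0: S_0 = 25 + -19*0 = 25
i=1: S_1 = 25 + -19*1 = 6
i=2: S_2 = 25 + -19*2 = -13
i=3: S_3 = 25 + -19*3 = -32
i=4: S_4 = 25 + -19*4 = -51
i=5: S_5 = 25 + -19*5 = -70
The first 6 terms are: [25, 6, -13, -32, -51, -70]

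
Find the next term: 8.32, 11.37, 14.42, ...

Differences: 11.37 - 8.32 = 3.05
This is an arithmetic sequence with common difference d = 3.05.
Next term = 14.42 + 3.05 = 17.47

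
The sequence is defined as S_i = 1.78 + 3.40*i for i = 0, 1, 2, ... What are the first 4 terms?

This is an arithmetic sequence.
i=0: S_0 = 1.78 + 3.4*0 = 1.78
i=1: S_1 = 1.78 + 3.4*1 = 5.18
i=2: S_2 = 1.78 + 3.4*2 = 8.58
i=3: S_3 = 1.78 + 3.4*3 = 11.98
The first 4 terms are: [1.78, 5.18, 8.58, 11.98]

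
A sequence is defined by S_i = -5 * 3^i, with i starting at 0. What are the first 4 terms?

This is a geometric sequence.
i=0: S_0 = -5 * 3^0 = -5
i=1: S_1 = -5 * 3^1 = -15
i=2: S_2 = -5 * 3^2 = -45
i=3: S_3 = -5 * 3^3 = -135
The first 4 terms are: [-5, -15, -45, -135]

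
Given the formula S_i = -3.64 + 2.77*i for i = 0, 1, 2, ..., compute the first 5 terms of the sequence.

This is an arithmetic sequence.
i=0: S_0 = -3.64 + 2.77*0 = -3.64
i=1: S_1 = -3.64 + 2.77*1 = -0.87
i=2: S_2 = -3.64 + 2.77*2 = 1.9
i=3: S_3 = -3.64 + 2.77*3 = 4.67
i=4: S_4 = -3.64 + 2.77*4 = 7.44
The first 5 terms are: [-3.64, -0.87, 1.9, 4.67, 7.44]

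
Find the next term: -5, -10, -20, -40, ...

Ratios: -10 / -5 = 2.0
This is a geometric sequence with common ratio r = 2.
Next term = -40 * 2 = -80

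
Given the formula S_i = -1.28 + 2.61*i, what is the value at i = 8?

S_8 = -1.28 + 2.61*8 = -1.28 + 20.88 = 19.6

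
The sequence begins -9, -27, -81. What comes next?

Ratios: -27 / -9 = 3.0
This is a geometric sequence with common ratio r = 3.
Next term = -81 * 3 = -243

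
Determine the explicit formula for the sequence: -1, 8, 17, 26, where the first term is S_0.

Check differences: 8 - -1 = 9
17 - 8 = 9
Common difference d = 9.
First term a = -1.
Formula: S_i = -1 + 9*i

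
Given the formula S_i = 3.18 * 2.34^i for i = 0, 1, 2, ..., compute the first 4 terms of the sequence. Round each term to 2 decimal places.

This is a geometric sequence.
i=0: S_0 = 3.18 * 2.34^0 = 3.18
i=1: S_1 = 3.18 * 2.34^1 ≈ 7.44
i=2: S_2 = 3.18 * 2.34^2 ≈ 17.41
i=3: S_3 = 3.18 * 2.34^3 ≈ 40.75
The first 4 terms are: [3.18, 7.44, 17.41, 40.75]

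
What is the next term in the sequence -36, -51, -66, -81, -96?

Differences: -51 - -36 = -15
This is an arithmetic sequence with common difference d = -15.
Next term = -96 + -15 = -111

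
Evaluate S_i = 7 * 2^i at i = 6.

S_6 = 7 * 2^6 = 7 * 64 = 448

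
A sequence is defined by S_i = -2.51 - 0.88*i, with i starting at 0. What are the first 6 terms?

This is an arithmetic sequence.
i=0: S_0 = -2.51 + -0.88*0 = -2.51
i=1: S_1 = -2.51 + -0.88*1 = -3.39
i=2: S_2 = -2.51 + -0.88*2 = -4.27
i=3: S_3 = -2.51 + -0.88*3 = -5.15
i=4: S_4 = -2.51 + -0.88*4 = -6.03
i=5: S_5 = -2.51 + -0.88*5 = -6.91
The first 6 terms are: [-2.51, -3.39, -4.27, -5.15, -6.03, -6.91]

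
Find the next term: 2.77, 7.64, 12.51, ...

Differences: 7.64 - 2.77 = 4.87
This is an arithmetic sequence with common difference d = 4.87.
Next term = 12.51 + 4.87 = 17.38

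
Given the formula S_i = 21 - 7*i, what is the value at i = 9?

S_9 = 21 + -7*9 = 21 + -63 = -42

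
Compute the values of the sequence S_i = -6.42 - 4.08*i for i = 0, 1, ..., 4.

This is an arithmetic sequence.
i=0: S_0 = -6.42 + -4.08*0 = -6.42
i=1: S_1 = -6.42 + -4.08*1 = -10.5
i=2: S_2 = -6.42 + -4.08*2 = -14.58
i=3: S_3 = -6.42 + -4.08*3 = -18.66
i=4: S_4 = -6.42 + -4.08*4 = -22.74
The first 5 terms are: [-6.42, -10.5, -14.58, -18.66, -22.74]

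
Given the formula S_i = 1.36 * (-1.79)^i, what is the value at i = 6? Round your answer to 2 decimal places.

S_6 = 1.36 * (-1.79)^6 ≈ 1.36 * 32.8941 ≈ 44.74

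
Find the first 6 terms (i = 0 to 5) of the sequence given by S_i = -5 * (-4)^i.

This is a geometric sequence.
i=0: S_0 = -5 * (-4)^0 = -5
i=1: S_1 = -5 * (-4)^1 = 20
i=2: S_2 = -5 * (-4)^2 = -80
i=3: S_3 = -5 * (-4)^3 = 320
i=4: S_4 = -5 * (-4)^4 = -1280
i=5: S_5 = -5 * (-4)^5 = 5120
The first 6 terms are: [-5, 20, -80, 320, -1280, 5120]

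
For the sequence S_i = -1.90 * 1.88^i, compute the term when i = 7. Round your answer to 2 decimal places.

S_7 = -1.9 * 1.88^7 ≈ -1.9 * 83.0051 ≈ -157.71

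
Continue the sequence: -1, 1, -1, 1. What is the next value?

Ratios: 1 / -1 = -1.0
This is a geometric sequence with common ratio r = -1.
Next term = 1 * -1 = -1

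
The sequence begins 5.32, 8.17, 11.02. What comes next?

Differences: 8.17 - 5.32 = 2.85
This is an arithmetic sequence with common difference d = 2.85.
Next term = 11.02 + 2.85 = 13.87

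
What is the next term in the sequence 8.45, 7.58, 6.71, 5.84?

Differences: 7.58 - 8.45 = -0.87
This is an arithmetic sequence with common difference d = -0.87.
Next term = 5.84 + -0.87 = 4.97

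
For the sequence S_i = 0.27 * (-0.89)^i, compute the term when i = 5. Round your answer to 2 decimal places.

S_5 = 0.27 * (-0.89)^5 ≈ 0.27 * -0.5584 ≈ -0.15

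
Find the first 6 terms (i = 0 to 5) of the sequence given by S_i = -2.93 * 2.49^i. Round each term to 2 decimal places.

This is a geometric sequence.
i=0: S_0 = -2.93 * 2.49^0 = -2.93
i=1: S_1 = -2.93 * 2.49^1 ≈ -7.3
i=2: S_2 = -2.93 * 2.49^2 ≈ -18.17
i=3: S_3 = -2.93 * 2.49^3 ≈ -45.23
i=4: S_4 = -2.93 * 2.49^4 ≈ -112.63
i=5: S_5 = -2.93 * 2.49^5 ≈ -280.46
The first 6 terms are: [-2.93, -7.3, -18.17, -45.23, -112.63, -280.46]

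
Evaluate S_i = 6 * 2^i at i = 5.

S_5 = 6 * 2^5 = 6 * 32 = 192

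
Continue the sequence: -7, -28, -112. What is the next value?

Ratios: -28 / -7 = 4.0
This is a geometric sequence with common ratio r = 4.
Next term = -112 * 4 = -448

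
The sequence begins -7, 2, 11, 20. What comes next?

Differences: 2 - -7 = 9
This is an arithmetic sequence with common difference d = 9.
Next term = 20 + 9 = 29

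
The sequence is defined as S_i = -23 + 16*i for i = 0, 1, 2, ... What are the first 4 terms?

This is an arithmetic sequence.
i=0: S_0 = -23 + 16*0 = -23
i=1: S_1 = -23 + 16*1 = -7
i=2: S_2 = -23 + 16*2 = 9
i=3: S_3 = -23 + 16*3 = 25
The first 4 terms are: [-23, -7, 9, 25]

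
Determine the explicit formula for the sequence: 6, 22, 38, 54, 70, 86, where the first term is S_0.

Check differences: 22 - 6 = 16
38 - 22 = 16
Common difference d = 16.
First term a = 6.
Formula: S_i = 6 + 16*i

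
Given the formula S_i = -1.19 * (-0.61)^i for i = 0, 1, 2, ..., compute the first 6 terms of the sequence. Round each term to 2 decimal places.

This is a geometric sequence.
i=0: S_0 = -1.19 * (-0.61)^0 = -1.19
i=1: S_1 = -1.19 * (-0.61)^1 ≈ 0.73
i=2: S_2 = -1.19 * (-0.61)^2 ≈ -0.44
i=3: S_3 = -1.19 * (-0.61)^3 ≈ 0.27
i=4: S_4 = -1.19 * (-0.61)^4 ≈ -0.16
i=5: S_5 = -1.19 * (-0.61)^5 ≈ 0.1
The first 6 terms are: [-1.19, 0.73, -0.44, 0.27, -0.16, 0.1]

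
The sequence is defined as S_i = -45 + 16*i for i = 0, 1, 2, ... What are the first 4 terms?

This is an arithmetic sequence.
i=0: S_0 = -45 + 16*0 = -45
i=1: S_1 = -45 + 16*1 = -29
i=2: S_2 = -45 + 16*2 = -13
i=3: S_3 = -45 + 16*3 = 3
The first 4 terms are: [-45, -29, -13, 3]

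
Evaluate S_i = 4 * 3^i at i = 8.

S_8 = 4 * 3^8 = 4 * 6561 = 26244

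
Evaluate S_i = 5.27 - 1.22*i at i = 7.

S_7 = 5.27 + -1.22*7 = 5.27 + -8.54 = -3.27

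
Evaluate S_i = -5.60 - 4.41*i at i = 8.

S_8 = -5.6 + -4.41*8 = -5.6 + -35.28 = -40.88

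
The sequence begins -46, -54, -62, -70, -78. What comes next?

Differences: -54 - -46 = -8
This is an arithmetic sequence with common difference d = -8.
Next term = -78 + -8 = -86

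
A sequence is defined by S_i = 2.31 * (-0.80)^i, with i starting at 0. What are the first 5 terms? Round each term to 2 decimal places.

This is a geometric sequence.
i=0: S_0 = 2.31 * (-0.8)^0 = 2.31
i=1: S_1 = 2.31 * (-0.8)^1 ≈ -1.85
i=2: S_2 = 2.31 * (-0.8)^2 ≈ 1.48
i=3: S_3 = 2.31 * (-0.8)^3 ≈ -1.18
i=4: S_4 = 2.31 * (-0.8)^4 ≈ 0.95
The first 5 terms are: [2.31, -1.85, 1.48, -1.18, 0.95]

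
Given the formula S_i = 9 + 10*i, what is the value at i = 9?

S_9 = 9 + 10*9 = 9 + 90 = 99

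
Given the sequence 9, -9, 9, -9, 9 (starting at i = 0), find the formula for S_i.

Check ratios: -9 / 9 = -1.0
Common ratio r = -1.
First term a = 9.
Formula: S_i = 9 * (-1)^i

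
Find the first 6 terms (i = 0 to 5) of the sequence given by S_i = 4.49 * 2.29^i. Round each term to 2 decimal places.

This is a geometric sequence.
i=0: S_0 = 4.49 * 2.29^0 = 4.49
i=1: S_1 = 4.49 * 2.29^1 ≈ 10.28
i=2: S_2 = 4.49 * 2.29^2 ≈ 23.55
i=3: S_3 = 4.49 * 2.29^3 ≈ 53.92
i=4: S_4 = 4.49 * 2.29^4 ≈ 123.48
i=5: S_5 = 4.49 * 2.29^5 ≈ 282.76
The first 6 terms are: [4.49, 10.28, 23.55, 53.92, 123.48, 282.76]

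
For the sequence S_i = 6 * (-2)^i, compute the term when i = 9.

S_9 = 6 * (-2)^9 = 6 * -512 = -3072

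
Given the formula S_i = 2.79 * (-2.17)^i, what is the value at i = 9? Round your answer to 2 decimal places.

S_9 = 2.79 * (-2.17)^9 ≈ 2.79 * -1066.9341 ≈ -2976.75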